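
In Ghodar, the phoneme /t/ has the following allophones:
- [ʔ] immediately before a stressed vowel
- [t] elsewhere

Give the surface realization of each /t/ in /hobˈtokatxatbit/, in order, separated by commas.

Occurrence 1 (position 4): immediately before a stressed vowel → [ʔ].
Occurrence 2 (position 8): no conditioning environment matches → elsewhere allophone [t].
Occurrence 3 (position 11): no conditioning environment matches → elsewhere allophone [t].
Occurrence 4 (position 14): no conditioning environment matches → elsewhere allophone [t].

[ʔ], [t], [t], [t]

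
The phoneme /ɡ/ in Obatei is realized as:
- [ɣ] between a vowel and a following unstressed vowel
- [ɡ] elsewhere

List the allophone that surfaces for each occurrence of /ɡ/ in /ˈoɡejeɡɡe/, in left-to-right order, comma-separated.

Occurrence 1 (position 2): between a vowel and a following unstressed vowel → [ɣ].
Occurrence 2 (position 6): no conditioning environment matches → elsewhere allophone [ɡ].
Occurrence 3 (position 7): no conditioning environment matches → elsewhere allophone [ɡ].

[ɣ], [ɡ], [ɡ]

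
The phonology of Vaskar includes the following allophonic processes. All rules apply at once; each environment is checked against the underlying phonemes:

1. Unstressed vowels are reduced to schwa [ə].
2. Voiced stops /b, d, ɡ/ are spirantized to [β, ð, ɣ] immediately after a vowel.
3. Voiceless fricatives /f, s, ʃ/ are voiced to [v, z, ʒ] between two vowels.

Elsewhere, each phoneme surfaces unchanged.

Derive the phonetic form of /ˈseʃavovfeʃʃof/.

/s/ (word-initial) is in the target of rule 3 but the environment (between two vowels) is not met → [s].
/e/ (between /s/ and /ʃ/) is in the target of rule 1 but the environment (in an unstressed syllable) is not met → [e].
/ʃ/ meets the environment for rule 3 (between two vowels) → [ʒ].
/a/ meets the environment for rule 1 (in an unstressed syllable) → [ə].
/v/ — not in any rule's target class → [v].
/o/ (between /v/ and /v/): in an unstressed syllable, so rule 1 applies → [ə].
/v/ (between /o/ and /f/) is unaffected → [v].
/f/ — between /v/ and /e/; rule 3 does not apply here → [f].
/e/ (between /f/ and /ʃ/): in an unstressed syllable, so rule 1 applies → [ə].
/ʃ/ — between /e/ and /ʃ/; rule 3 does not apply here → [ʃ].
/ʃ/ (between /ʃ/ and /o/): rule 3 targets it, but not between two vowels → unchanged [ʃ].
/o/ meets the environment for rule 1 (in an unstressed syllable) → [ə].
/f/ (word-final) fails the environment for rule 3, so it stays [f].

[ˈseʒəvəvfəʃʃəf]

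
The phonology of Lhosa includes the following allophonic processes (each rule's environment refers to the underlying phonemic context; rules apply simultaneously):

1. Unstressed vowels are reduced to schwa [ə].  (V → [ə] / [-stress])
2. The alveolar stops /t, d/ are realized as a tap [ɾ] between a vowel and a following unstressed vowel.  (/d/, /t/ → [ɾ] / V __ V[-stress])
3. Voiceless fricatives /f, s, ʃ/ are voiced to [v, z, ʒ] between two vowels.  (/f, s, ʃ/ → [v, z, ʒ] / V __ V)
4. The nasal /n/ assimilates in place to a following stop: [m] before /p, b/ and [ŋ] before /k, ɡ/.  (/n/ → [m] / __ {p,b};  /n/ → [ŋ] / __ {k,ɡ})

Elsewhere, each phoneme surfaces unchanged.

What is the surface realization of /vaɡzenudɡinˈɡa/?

[vəɡzənədɡəŋˈɡa]

/v/ stays [v].
Rule 1 applies to /a/ (between /v/ and /ɡ/: in an unstressed syllable) → [ə].
/ɡ/ — not in any rule's target class → [ɡ].
/z/ (between /ɡ/ and /e/) is unaffected → [z].
Rule 1 applies to /e/ (between /z/ and /n/: in an unstressed syllable) → [ə].
/n/ (between /e/ and /u/) fails the environment for rule 4, so it stays [n].
/u/ (between /n/ and /d/): in an unstressed syllable, so rule 1 applies → [ə].
/d/ (between /u/ and /ɡ/) is in the target of rule 2 but the environment (between a vowel and a following unstressed vowel) is not met → [d].
/ɡ/ stays [ɡ].
Rule 1 applies to /i/ (between /ɡ/ and /n/: in an unstressed syllable) → [ə].
/n/ (between /i/ and /ɡ/): before a labial or velar stop, so rule 4 applies → [ŋ].
/ɡ/ stays [ɡ].
/a/ — word-final; rule 1 does not apply here → [a].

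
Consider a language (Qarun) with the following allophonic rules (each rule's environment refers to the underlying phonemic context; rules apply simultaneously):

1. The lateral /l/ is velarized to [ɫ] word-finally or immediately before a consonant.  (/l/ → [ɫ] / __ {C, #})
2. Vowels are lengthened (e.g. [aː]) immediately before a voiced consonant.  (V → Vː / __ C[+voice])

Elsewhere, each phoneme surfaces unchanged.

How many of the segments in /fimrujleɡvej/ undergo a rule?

4

Segments that undergo a rule: /i/ → [iː] (rule 2); /u/ → [uː] (rule 2); /e/ → [eː] (rule 2); /e/ → [eː] (rule 2).
All other segments surface unchanged.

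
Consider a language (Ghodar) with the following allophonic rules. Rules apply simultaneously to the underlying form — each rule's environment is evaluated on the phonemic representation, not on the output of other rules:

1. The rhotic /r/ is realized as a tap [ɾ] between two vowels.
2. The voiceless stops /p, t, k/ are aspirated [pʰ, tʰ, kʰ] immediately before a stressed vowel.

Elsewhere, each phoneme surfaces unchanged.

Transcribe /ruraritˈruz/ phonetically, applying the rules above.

[ruɾaɾitˈruz]

/r/ (word-initial) fails the environment for rule 1, so it stays [r].
Rule 1 applies to /r/ (between /u/ and /a/: between two vowels) → [ɾ].
/r/ (between /a/ and /i/) occurs between two vowels → [ɾ] by rule 1.
/t/ (between /i/ and /r/) fails the environment for rule 2, so it stays [t].
/r/ (between /t/ and /u/) is in the target of rule 1 but the environment (between two vowels) is not met → [r].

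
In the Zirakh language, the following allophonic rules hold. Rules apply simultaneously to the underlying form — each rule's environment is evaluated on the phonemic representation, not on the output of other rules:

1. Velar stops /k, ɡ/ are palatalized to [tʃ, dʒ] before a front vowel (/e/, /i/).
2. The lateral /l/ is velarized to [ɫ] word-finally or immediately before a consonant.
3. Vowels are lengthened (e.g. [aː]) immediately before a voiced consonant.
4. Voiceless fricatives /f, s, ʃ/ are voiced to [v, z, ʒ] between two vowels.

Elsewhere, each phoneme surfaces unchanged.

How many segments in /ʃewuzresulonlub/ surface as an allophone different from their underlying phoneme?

6

Segments that undergo a rule: /e/ → [eː] (rule 3); /u/ → [uː] (rule 3); /s/ → [z] (rule 4); /u/ → [uː] (rule 3); /o/ → [oː] (rule 3); /u/ → [uː] (rule 3).
All other segments surface unchanged.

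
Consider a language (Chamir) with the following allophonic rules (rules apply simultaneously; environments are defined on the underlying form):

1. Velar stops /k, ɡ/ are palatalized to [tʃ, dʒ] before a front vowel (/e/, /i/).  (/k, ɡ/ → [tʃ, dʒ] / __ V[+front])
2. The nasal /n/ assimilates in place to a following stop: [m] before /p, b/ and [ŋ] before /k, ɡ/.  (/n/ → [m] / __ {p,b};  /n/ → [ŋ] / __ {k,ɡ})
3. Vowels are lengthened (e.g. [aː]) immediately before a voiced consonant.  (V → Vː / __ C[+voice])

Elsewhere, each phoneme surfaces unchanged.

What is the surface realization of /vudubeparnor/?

/v/ — not in any rule's target class → [v].
/u/ (between /v/ and /d/): before a voiced consonant, so rule 3 applies → [uː].
/d/ — not in any rule's target class → [d].
Rule 3 applies to /u/ (between /d/ and /b/: before a voiced consonant) → [uː].
/b/ — not in any rule's target class → [b].
/e/ — between /b/ and /p/; rule 3 does not apply here → [e].
/p/ (between /e/ and /a/): no rule targets it → [p].
/a/ meets the environment for rule 3 (before a voiced consonant) → [aː].
/r/ (between /a/ and /n/) is unaffected → [r].
/n/ — between /r/ and /o/; rule 2 does not apply here → [n].
/o/ — between /n/ and /r/, before a voiced consonant — surfaces as [oː] (rule 3).
/r/ (word-final) is unaffected → [r].

[vuːduːbepaːrnoːr]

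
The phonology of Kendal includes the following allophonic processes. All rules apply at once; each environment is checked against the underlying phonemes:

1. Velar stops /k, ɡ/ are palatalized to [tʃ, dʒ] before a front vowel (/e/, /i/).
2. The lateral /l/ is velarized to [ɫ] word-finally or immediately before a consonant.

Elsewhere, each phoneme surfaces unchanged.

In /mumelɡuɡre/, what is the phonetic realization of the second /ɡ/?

[ɡ]

/ɡ/ — between /u/ and /r/; rule 1 does not apply here → [ɡ].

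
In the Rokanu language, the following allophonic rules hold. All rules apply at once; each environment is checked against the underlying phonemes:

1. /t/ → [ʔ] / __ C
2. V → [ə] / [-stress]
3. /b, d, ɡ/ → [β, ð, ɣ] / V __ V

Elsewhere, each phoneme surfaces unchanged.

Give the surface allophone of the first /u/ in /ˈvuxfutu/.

/u/ — between /v/ and /x/; rule 2 does not apply here → [u].

[u]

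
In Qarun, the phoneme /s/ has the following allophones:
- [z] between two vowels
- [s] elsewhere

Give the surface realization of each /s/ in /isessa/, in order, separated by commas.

Occurrence 1 (position 2): between two vowels → [z].
Occurrence 2 (position 4): no conditioning environment matches → elsewhere allophone [s].
Occurrence 3 (position 5): no conditioning environment matches → elsewhere allophone [s].

[z], [s], [s]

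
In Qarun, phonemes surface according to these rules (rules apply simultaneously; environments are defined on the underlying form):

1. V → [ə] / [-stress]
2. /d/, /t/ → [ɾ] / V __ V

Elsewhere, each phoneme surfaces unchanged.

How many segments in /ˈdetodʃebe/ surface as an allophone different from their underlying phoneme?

4

Segments that undergo a rule: /t/ → [ɾ] (rule 2); /o/ → [ə] (rule 1); /e/ → [ə] (rule 1); /e/ → [ə] (rule 1).
All other segments surface unchanged.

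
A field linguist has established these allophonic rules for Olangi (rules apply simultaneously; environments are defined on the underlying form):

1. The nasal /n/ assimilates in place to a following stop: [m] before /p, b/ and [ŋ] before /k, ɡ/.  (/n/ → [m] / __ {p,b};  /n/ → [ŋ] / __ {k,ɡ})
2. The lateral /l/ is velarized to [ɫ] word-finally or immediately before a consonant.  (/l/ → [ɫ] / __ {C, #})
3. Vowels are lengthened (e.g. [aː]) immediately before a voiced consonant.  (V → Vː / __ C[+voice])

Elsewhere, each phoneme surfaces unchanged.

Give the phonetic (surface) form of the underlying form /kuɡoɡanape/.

/k/ (word-initial): no rule targets it → [k].
/u/ (between /k/ and /ɡ/): before a voiced consonant, so rule 3 applies → [uː].
/ɡ/ — not in any rule's target class → [ɡ].
/o/ meets the environment for rule 3 (before a voiced consonant) → [oː].
/ɡ/ — not in any rule's target class → [ɡ].
/a/ — between /ɡ/ and /n/, before a voiced consonant — surfaces as [aː] (rule 3).
/n/ — between /a/ and /a/; rule 1 does not apply here → [n].
/a/ (between /n/ and /p/): rule 3 targets it, but not before a voiced consonant → unchanged [a].
/p/ stays [p].
/e/ (word-final) fails the environment for rule 3, so it stays [e].

[kuːɡoːɡaːnape]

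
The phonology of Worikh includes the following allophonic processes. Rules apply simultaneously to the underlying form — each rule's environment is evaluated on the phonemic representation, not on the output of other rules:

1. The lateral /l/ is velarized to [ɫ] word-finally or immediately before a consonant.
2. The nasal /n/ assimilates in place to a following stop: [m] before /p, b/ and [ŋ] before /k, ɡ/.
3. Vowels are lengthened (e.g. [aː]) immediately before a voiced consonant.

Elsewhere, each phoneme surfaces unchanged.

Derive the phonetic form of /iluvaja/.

[iːluːvaːja]

/i/ meets the environment for rule 3 (before a voiced consonant) → [iː].
/l/ (between /i/ and /u/) fails the environment for rule 1, so it stays [l].
/u/ (between /l/ and /v/): before a voiced consonant, so rule 3 applies → [uː].
/v/ (between /u/ and /a/): no rule targets it → [v].
/a/ (between /v/ and /j/) occurs before a voiced consonant → [aː] by rule 3.
/j/ (between /a/ and /a/) is unaffected → [j].
/a/ (word-final): rule 3 targets it, but not before a voiced consonant → unchanged [a].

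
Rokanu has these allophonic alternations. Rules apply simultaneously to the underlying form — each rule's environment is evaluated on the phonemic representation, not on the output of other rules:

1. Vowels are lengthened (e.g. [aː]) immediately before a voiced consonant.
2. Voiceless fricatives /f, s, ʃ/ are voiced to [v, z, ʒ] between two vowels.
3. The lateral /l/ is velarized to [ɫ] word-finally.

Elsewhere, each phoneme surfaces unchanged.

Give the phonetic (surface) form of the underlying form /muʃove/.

[muʒoːve]

/u/ — between /m/ and /ʃ/; rule 1 does not apply here → [u].
/ʃ/ (between /u/ and /o/) occurs between two vowels → [ʒ] by rule 2.
Rule 1 applies to /o/ (between /ʃ/ and /v/: before a voiced consonant) → [oː].
/e/ (word-final): rule 1 targets it, but not before a voiced consonant → unchanged [e].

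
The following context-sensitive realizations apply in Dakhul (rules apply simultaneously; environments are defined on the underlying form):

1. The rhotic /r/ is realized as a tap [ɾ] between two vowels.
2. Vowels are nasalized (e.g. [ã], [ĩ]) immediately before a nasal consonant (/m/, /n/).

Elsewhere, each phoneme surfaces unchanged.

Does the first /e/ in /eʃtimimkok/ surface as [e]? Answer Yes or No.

Yes

/e/ (word-initial) is in the target of rule 2 but the environment (before a nasal consonant) is not met → [e].
The actual realization is [e], which matches [e].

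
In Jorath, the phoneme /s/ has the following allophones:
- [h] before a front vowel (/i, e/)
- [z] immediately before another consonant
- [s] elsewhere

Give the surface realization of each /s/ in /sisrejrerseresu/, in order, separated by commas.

Occurrence 1 (position 1): before a front vowel (/i, e/) → [h].
Occurrence 2 (position 3): immediately before another consonant → [z].
Occurrence 3 (position 10): before a front vowel (/i, e/) → [h].
Occurrence 4 (position 14): no conditioning environment matches → elsewhere allophone [s].

[h], [z], [h], [s]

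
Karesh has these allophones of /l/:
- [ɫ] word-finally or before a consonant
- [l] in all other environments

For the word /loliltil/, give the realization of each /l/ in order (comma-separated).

Occurrence 1 (position 1): no conditioning environment matches → elsewhere allophone [l].
Occurrence 2 (position 3): no conditioning environment matches → elsewhere allophone [l].
Occurrence 3 (position 5): word-finally or before a consonant → [ɫ].
Occurrence 4 (position 8): word-finally or before a consonant → [ɫ].

[l], [l], [ɫ], [ɫ]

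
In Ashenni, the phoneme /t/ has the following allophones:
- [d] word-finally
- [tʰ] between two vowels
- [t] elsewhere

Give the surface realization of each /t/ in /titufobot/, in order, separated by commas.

[t], [tʰ], [d]

Occurrence 1 (position 1): no conditioning environment matches → elsewhere allophone [t].
Occurrence 2 (position 3): between two vowels → [tʰ].
Occurrence 3 (position 9): word-finally → [d].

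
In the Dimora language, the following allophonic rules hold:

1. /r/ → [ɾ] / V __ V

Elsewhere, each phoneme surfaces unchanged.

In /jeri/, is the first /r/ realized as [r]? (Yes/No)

/r/ (between /e/ and /i/): between two vowels, so rule 1 applies → [ɾ].
The actual realization is [ɾ], not [r].

No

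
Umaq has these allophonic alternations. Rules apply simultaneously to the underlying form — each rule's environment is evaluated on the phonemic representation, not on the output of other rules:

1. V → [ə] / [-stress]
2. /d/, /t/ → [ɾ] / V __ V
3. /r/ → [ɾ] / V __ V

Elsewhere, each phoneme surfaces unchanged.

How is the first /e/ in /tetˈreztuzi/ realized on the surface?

/e/ — between /t/ and /t/, in an unstressed syllable — surfaces as [ə] (rule 1).

[ə]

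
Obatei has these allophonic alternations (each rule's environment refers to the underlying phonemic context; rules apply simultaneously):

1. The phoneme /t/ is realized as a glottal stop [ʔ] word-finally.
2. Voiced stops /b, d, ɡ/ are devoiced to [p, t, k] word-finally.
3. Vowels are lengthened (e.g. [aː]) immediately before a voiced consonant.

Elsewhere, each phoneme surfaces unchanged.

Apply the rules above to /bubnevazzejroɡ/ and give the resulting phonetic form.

/b/ (word-initial) fails the environment for rule 2, so it stays [b].
/u/ — between /b/ and /b/, before a voiced consonant — surfaces as [uː] (rule 3).
/b/ (between /u/ and /n/) is in the target of rule 2 but the environment (word-finally) is not met → [b].
/e/ (between /n/ and /v/) occurs before a voiced consonant → [eː] by rule 3.
/a/ meets the environment for rule 3 (before a voiced consonant) → [aː].
/e/ — between /z/ and /j/, before a voiced consonant — surfaces as [eː] (rule 3).
/o/ (between /r/ and /ɡ/) occurs before a voiced consonant → [oː] by rule 3.
Rule 2 applies to /ɡ/ (word-final: word-finally) → [k].

[buːbneːvaːzzeːjroːk]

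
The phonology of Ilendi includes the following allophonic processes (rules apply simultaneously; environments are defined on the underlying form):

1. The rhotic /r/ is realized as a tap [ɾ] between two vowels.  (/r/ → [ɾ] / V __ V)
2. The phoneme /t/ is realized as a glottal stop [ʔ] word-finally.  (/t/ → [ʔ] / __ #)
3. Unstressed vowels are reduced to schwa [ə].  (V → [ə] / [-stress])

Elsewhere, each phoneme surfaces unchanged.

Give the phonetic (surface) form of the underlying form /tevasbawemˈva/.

/t/ (word-initial): rule 2 targets it, but not word-finally → unchanged [t].
/e/ (between /t/ and /v/) occurs in an unstressed syllable → [ə] by rule 3.
/v/ stays [v].
/a/ — between /v/ and /s/, in an unstressed syllable — surfaces as [ə] (rule 3).
/s/ — not in any rule's target class → [s].
/b/ — not in any rule's target class → [b].
/a/ — between /b/ and /w/, in an unstressed syllable — surfaces as [ə] (rule 3).
/w/ (between /a/ and /e/): no rule targets it → [w].
/e/ (between /w/ and /m/) occurs in an unstressed syllable → [ə] by rule 3.
/m/ — not in any rule's target class → [m].
/v/ (between /m/ and /a/): no rule targets it → [v].
/a/ — word-final; rule 3 does not apply here → [a].

[təvəsbəwəmˈva]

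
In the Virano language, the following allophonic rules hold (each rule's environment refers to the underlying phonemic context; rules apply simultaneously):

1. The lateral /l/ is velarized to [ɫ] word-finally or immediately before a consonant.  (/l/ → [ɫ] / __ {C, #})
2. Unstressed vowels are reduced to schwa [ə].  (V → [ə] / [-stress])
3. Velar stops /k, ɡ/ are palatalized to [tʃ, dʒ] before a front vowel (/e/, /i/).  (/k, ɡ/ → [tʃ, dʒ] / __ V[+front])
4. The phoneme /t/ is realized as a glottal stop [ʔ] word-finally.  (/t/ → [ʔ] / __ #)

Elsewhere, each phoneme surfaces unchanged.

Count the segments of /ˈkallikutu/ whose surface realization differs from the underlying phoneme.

4

Segments that undergo a rule: /l/ → [ɫ] (rule 1); /i/ → [ə] (rule 2); /u/ → [ə] (rule 2); /u/ → [ə] (rule 2).
All other segments surface unchanged.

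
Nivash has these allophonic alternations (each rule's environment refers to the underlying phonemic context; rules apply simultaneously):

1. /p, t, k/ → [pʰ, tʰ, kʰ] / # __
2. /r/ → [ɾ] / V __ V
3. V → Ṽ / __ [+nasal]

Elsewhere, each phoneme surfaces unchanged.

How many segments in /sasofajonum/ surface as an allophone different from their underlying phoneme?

2

Segments that undergo a rule: /o/ → [õ] (rule 3); /u/ → [ũ] (rule 3).
All other segments surface unchanged.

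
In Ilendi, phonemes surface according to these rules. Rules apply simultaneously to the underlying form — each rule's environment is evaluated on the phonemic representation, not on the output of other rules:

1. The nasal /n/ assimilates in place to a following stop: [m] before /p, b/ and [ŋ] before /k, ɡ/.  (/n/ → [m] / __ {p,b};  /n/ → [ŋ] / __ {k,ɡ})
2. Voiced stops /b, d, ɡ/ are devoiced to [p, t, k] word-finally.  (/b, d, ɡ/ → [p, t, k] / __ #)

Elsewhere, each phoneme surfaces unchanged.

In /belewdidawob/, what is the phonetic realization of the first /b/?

[b]

/b/ (word-initial) fails the environment for rule 2, so it stays [b].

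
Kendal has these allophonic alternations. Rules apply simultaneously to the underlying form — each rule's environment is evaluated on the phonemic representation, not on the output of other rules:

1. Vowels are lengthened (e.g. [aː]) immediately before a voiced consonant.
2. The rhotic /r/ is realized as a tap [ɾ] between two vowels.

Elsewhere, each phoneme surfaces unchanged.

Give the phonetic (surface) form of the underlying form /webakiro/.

[weːbakiːɾo]

/w/ — not in any rule's target class → [w].
/e/ (between /w/ and /b/) occurs before a voiced consonant → [eː] by rule 1.
/b/ stays [b].
/a/ — between /b/ and /k/; rule 1 does not apply here → [a].
/k/ (between /a/ and /i/) is unaffected → [k].
/i/ — between /k/ and /r/, before a voiced consonant — surfaces as [iː] (rule 1).
Rule 2 applies to /r/ (between /i/ and /o/: between two vowels) → [ɾ].
/o/ (word-final) is in the target of rule 1 but the environment (before a voiced consonant) is not met → [o].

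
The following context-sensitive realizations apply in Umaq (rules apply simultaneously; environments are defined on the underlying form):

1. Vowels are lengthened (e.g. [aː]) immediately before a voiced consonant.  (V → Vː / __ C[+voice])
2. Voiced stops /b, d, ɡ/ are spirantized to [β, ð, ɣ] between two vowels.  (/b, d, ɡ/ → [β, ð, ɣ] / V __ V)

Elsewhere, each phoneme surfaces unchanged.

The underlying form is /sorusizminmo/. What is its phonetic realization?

/s/ (word-initial) is unaffected → [s].
/o/ (between /s/ and /r/) occurs before a voiced consonant → [oː] by rule 1.
/r/ (between /o/ and /u/): no rule targets it → [r].
/u/ (between /r/ and /s/): rule 1 targets it, but not before a voiced consonant → unchanged [u].
/s/ (between /u/ and /i/): no rule targets it → [s].
/i/ meets the environment for rule 1 (before a voiced consonant) → [iː].
/z/ (between /i/ and /m/): no rule targets it → [z].
/m/ (between /z/ and /i/) is unaffected → [m].
/i/ — between /m/ and /n/, before a voiced consonant — surfaces as [iː] (rule 1).
/n/ (between /i/ and /m/) is unaffected → [n].
/m/ — not in any rule's target class → [m].
/o/ (word-final): rule 1 targets it, but not before a voiced consonant → unchanged [o].

[soːrusiːzmiːnmo]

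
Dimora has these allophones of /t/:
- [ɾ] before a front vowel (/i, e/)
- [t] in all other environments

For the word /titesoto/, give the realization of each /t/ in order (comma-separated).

[ɾ], [ɾ], [t]

Occurrence 1 (position 1): before a front vowel (/i, e/) → [ɾ].
Occurrence 2 (position 3): before a front vowel (/i, e/) → [ɾ].
Occurrence 3 (position 7): no conditioning environment matches → elsewhere allophone [t].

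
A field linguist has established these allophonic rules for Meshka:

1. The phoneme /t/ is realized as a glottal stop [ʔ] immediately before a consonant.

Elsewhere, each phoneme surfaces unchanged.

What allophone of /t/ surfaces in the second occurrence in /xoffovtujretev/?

/t/ (between /e/ and /e/) is in the target of rule 1 but the environment (immediately before a consonant) is not met → [t].

[t]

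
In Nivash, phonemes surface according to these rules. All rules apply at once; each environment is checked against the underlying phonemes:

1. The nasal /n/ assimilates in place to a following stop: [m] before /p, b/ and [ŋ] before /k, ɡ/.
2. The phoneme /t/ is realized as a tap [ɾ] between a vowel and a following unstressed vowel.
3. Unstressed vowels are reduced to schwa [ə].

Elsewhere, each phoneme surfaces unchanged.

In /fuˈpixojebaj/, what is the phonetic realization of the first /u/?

[ə]

Rule 3 applies to /u/ (between /f/ and /p/: in an unstressed syllable) → [ə].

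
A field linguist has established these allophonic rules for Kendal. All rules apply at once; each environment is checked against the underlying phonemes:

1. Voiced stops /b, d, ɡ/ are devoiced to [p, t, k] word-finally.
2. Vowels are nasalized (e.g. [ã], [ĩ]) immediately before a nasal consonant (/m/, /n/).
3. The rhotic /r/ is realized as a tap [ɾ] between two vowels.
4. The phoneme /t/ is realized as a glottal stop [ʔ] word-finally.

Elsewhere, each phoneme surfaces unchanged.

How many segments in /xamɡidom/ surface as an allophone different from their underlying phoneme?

2

Segments that undergo a rule: /a/ → [ã] (rule 2); /o/ → [õ] (rule 2).
All other segments surface unchanged.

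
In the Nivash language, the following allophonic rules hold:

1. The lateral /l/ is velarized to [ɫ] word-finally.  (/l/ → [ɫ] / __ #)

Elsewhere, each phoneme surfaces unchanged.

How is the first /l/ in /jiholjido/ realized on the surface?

[l]

/l/ — between /o/ and /j/; rule 1 does not apply here → [l].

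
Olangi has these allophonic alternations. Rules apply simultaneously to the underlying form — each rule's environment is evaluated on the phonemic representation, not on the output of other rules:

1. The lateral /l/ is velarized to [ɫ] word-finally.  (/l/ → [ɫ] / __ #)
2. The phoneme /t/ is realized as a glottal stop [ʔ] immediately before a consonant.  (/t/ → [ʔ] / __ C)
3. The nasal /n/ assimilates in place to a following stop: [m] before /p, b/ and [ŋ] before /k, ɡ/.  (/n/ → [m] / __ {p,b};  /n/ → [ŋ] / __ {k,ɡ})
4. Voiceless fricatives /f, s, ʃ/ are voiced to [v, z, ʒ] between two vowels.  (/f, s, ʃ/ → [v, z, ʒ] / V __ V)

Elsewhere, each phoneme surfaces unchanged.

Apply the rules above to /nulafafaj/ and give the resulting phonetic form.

/n/ (word-initial): rule 3 targets it, but not before a labial or velar stop → unchanged [n].
/u/ stays [u].
/l/ (between /u/ and /a/): rule 1 targets it, but not word-finally → unchanged [l].
/a/ (between /l/ and /f/): no rule targets it → [a].
/f/ meets the environment for rule 4 (between two vowels) → [v].
/a/ stays [a].
/f/ meets the environment for rule 4 (between two vowels) → [v].
/a/ stays [a].
/j/ (word-final) is unaffected → [j].

[nulavavaj]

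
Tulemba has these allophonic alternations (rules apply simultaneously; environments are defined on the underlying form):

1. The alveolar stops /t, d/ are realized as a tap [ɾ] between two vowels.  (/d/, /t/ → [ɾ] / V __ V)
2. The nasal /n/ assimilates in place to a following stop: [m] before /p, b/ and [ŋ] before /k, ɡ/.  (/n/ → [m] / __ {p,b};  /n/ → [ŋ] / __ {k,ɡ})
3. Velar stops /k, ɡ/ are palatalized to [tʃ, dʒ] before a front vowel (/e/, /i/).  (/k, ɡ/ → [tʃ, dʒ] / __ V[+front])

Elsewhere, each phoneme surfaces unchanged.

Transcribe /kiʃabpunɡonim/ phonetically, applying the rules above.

[tʃiʃabpuŋɡonim]

/k/ meets the environment for rule 3 (before a front vowel) → [tʃ].
/i/ stays [i].
/ʃ/ stays [ʃ].
/a/ (between /ʃ/ and /b/): no rule targets it → [a].
/b/ — not in any rule's target class → [b].
/p/ (between /b/ and /u/): no rule targets it → [p].
/u/ (between /p/ and /n/): no rule targets it → [u].
/n/ (between /u/ and /ɡ/) occurs before a labial or velar stop → [ŋ] by rule 2.
/ɡ/ (between /n/ and /o/): rule 3 targets it, but not before a front vowel → unchanged [ɡ].
/o/ (between /ɡ/ and /n/) is unaffected → [o].
/n/ (between /o/ and /i/) fails the environment for rule 2, so it stays [n].
/i/ — not in any rule's target class → [i].
/m/ stays [m].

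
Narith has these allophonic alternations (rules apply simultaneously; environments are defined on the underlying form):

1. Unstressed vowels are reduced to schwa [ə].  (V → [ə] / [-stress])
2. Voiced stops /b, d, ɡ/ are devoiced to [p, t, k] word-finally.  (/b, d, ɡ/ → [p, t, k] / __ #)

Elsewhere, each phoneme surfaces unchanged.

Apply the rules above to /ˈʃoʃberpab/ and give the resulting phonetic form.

/o/ (between /ʃ/ and /ʃ/) fails the environment for rule 1, so it stays [o].
/b/ — between /ʃ/ and /e/; rule 2 does not apply here → [b].
Rule 1 applies to /e/ (between /b/ and /r/: in an unstressed syllable) → [ə].
/a/ — between /p/ and /b/, in an unstressed syllable — surfaces as [ə] (rule 1).
/b/ (word-final): word-finally, so rule 2 applies → [p].

[ˈʃoʃbərpəp]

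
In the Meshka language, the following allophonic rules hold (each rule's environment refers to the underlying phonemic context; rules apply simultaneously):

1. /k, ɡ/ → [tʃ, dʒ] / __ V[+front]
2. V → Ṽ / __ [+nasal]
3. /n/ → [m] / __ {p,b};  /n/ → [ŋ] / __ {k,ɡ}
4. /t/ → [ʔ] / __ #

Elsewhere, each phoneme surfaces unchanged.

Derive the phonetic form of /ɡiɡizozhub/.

[dʒidʒizozhub]

Rule 1 applies to /ɡ/ (word-initial: before a front vowel) → [dʒ].
/i/ — between /ɡ/ and /ɡ/; rule 2 does not apply here → [i].
/ɡ/ — between /i/ and /i/, before a front vowel — surfaces as [dʒ] (rule 1).
/i/ — between /ɡ/ and /z/; rule 2 does not apply here → [i].
/z/ (between /i/ and /o/) is unaffected → [z].
/o/ — between /z/ and /z/; rule 2 does not apply here → [o].
/z/ (between /o/ and /h/) is unaffected → [z].
/h/ stays [h].
/u/ (between /h/ and /b/) is in the target of rule 2 but the environment (before a nasal consonant) is not met → [u].
/b/ stays [b].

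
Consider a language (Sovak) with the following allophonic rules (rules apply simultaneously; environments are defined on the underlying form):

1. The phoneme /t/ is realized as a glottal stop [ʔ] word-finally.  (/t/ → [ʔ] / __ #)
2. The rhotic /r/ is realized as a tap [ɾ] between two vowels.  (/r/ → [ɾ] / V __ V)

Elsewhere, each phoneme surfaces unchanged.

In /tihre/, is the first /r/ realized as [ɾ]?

No

/r/ (between /h/ and /e/) fails the environment for rule 2, so it stays [r].
The actual realization is [r], not [ɾ].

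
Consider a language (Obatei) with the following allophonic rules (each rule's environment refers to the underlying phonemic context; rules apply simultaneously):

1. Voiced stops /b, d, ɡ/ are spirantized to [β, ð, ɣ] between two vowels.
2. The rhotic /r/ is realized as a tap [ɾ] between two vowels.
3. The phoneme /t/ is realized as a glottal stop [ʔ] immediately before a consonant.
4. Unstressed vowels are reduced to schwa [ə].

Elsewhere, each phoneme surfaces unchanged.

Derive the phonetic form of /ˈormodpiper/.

[ˈormədpəpər]

/o/ (word-initial): rule 4 targets it, but not in an unstressed syllable → unchanged [o].
/r/ (between /o/ and /m/) is in the target of rule 2 but the environment (between two vowels) is not met → [r].
/m/ stays [m].
/o/ — between /m/ and /d/, in an unstressed syllable — surfaces as [ə] (rule 4).
/d/ (between /o/ and /p/) is in the target of rule 1 but the environment (between two vowels) is not met → [d].
/p/ stays [p].
Rule 4 applies to /i/ (between /p/ and /p/: in an unstressed syllable) → [ə].
/p/ stays [p].
Rule 4 applies to /e/ (between /p/ and /r/: in an unstressed syllable) → [ə].
/r/ (word-final) is in the target of rule 2 but the environment (between two vowels) is not met → [r].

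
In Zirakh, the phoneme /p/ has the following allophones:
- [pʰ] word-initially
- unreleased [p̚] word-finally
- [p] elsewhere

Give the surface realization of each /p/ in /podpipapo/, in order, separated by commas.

[pʰ], [p], [p], [p]

Occurrence 1 (position 1): word-initially → [pʰ].
Occurrence 2 (position 4): no conditioning environment matches → elsewhere allophone [p].
Occurrence 3 (position 6): no conditioning environment matches → elsewhere allophone [p].
Occurrence 4 (position 8): no conditioning environment matches → elsewhere allophone [p].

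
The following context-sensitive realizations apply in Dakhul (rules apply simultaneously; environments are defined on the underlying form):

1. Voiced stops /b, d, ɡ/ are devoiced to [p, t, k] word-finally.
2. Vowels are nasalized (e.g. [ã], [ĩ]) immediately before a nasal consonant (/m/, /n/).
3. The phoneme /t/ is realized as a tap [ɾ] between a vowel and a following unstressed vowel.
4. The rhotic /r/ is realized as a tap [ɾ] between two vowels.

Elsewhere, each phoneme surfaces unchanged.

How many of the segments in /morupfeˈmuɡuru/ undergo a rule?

3

Segments that undergo a rule: /r/ → [ɾ] (rule 4); /e/ → [ẽ] (rule 2); /r/ → [ɾ] (rule 4).
All other segments surface unchanged.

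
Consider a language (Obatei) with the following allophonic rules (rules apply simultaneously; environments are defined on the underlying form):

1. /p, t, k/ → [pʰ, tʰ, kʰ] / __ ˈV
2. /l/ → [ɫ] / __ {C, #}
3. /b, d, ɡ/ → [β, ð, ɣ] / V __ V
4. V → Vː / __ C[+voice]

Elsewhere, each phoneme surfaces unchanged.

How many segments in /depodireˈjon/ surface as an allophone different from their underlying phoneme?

5

Segments that undergo a rule: /o/ → [oː] (rule 4); /d/ → [ð] (rule 3); /i/ → [iː] (rule 4); /e/ → [eː] (rule 4); /o/ → [oː] (rule 4).
All other segments surface unchanged.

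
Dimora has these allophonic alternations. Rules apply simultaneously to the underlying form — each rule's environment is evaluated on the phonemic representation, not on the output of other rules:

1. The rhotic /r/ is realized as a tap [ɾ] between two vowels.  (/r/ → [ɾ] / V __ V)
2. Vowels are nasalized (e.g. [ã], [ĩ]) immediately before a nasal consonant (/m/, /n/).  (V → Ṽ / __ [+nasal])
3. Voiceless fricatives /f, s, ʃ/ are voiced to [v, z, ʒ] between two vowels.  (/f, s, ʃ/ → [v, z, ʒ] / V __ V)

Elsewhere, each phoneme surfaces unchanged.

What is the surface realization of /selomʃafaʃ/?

/s/ (word-initial): rule 3 targets it, but not between two vowels → unchanged [s].
/e/ (between /s/ and /l/): rule 2 targets it, but not before a nasal consonant → unchanged [e].
/l/ (between /e/ and /o/) is unaffected → [l].
/o/ (between /l/ and /m/): before a nasal consonant, so rule 2 applies → [õ].
/m/ (between /o/ and /ʃ/) is unaffected → [m].
/ʃ/ (between /m/ and /a/) is in the target of rule 3 but the environment (between two vowels) is not met → [ʃ].
/a/ (between /ʃ/ and /f/) is in the target of rule 2 but the environment (before a nasal consonant) is not met → [a].
Rule 3 applies to /f/ (between /a/ and /a/: between two vowels) → [v].
/a/ (between /f/ and /ʃ/) is in the target of rule 2 but the environment (before a nasal consonant) is not met → [a].
/ʃ/ (word-final): rule 3 targets it, but not between two vowels → unchanged [ʃ].

[selõmʃavaʃ]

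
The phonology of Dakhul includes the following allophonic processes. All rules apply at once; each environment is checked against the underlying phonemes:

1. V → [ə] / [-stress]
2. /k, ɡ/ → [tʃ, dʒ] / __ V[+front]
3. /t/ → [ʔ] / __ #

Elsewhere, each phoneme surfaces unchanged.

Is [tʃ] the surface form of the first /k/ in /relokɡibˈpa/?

/k/ (between /o/ and /ɡ/) is in the target of rule 2 but the environment (before a front vowel) is not met → [k].
The actual realization is [k], not [tʃ].

No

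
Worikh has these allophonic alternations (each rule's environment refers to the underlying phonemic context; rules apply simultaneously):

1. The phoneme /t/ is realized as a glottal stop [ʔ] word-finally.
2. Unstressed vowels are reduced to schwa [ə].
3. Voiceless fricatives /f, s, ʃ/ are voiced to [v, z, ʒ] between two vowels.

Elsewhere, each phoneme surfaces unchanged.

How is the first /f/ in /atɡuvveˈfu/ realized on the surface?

/f/ (between /e/ and /u/): between two vowels, so rule 3 applies → [v].

[v]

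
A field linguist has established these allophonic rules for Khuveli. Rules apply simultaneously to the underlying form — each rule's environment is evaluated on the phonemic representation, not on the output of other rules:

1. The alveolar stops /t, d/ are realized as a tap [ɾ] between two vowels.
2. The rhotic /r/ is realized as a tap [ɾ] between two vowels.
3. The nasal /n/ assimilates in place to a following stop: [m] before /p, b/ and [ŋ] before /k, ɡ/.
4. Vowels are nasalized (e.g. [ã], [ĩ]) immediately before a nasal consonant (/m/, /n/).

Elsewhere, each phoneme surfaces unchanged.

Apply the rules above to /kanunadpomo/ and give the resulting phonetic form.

[kãnũnadpõmo]

/k/ — not in any rule's target class → [k].
/a/ — between /k/ and /n/, before a nasal consonant — surfaces as [ã] (rule 4).
/n/ (between /a/ and /u/) is in the target of rule 3 but the environment (before a labial or velar stop) is not met → [n].
/u/ (between /n/ and /n/) occurs before a nasal consonant → [ũ] by rule 4.
/n/ (between /u/ and /a/): rule 3 targets it, but not before a labial or velar stop → unchanged [n].
/a/ (between /n/ and /d/) is in the target of rule 4 but the environment (before a nasal consonant) is not met → [a].
/d/ (between /a/ and /p/) fails the environment for rule 1, so it stays [d].
/p/ (between /d/ and /o/): no rule targets it → [p].
/o/ meets the environment for rule 4 (before a nasal consonant) → [õ].
/m/ stays [m].
/o/ (word-final): rule 4 targets it, but not before a nasal consonant → unchanged [o].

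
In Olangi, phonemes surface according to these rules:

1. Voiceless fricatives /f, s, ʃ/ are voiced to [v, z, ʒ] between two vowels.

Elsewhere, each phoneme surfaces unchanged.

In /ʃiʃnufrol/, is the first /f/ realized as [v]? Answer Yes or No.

No

/f/ (between /u/ and /r/) is in the target of rule 1 but the environment (between two vowels) is not met → [f].
The actual realization is [f], not [v].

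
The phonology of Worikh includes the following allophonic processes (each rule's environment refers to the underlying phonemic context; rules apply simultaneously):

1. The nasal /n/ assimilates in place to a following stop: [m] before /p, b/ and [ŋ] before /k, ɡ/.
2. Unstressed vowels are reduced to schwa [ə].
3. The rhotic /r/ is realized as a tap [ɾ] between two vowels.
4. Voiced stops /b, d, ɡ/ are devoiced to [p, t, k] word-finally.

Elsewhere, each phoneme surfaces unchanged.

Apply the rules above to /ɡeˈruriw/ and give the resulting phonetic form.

[ɡəˈɾuɾəw]

/ɡ/ (word-initial) fails the environment for rule 4, so it stays [ɡ].
/e/ — between /ɡ/ and /r/, in an unstressed syllable — surfaces as [ə] (rule 2).
Rule 3 applies to /r/ (between /e/ and /u/: between two vowels) → [ɾ].
/u/ (between /r/ and /r/): rule 2 targets it, but not in an unstressed syllable → unchanged [u].
/r/ (between /u/ and /i/) occurs between two vowels → [ɾ] by rule 3.
/i/ (between /r/ and /w/): in an unstressed syllable, so rule 2 applies → [ə].
/w/ stays [w].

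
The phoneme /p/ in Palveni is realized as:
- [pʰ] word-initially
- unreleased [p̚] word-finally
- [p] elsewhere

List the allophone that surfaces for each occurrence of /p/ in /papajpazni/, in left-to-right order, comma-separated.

Occurrence 1 (position 1): word-initially → [pʰ].
Occurrence 2 (position 3): no conditioning environment matches → elsewhere allophone [p].
Occurrence 3 (position 6): no conditioning environment matches → elsewhere allophone [p].

[pʰ], [p], [p]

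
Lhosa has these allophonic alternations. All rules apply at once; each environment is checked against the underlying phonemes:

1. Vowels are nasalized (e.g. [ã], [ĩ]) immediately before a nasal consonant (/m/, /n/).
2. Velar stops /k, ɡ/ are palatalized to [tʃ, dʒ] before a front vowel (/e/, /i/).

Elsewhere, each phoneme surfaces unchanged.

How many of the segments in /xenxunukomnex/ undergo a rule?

Segments that undergo a rule: /e/ → [ẽ] (rule 1); /u/ → [ũ] (rule 1); /o/ → [õ] (rule 1).
All other segments surface unchanged.

3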